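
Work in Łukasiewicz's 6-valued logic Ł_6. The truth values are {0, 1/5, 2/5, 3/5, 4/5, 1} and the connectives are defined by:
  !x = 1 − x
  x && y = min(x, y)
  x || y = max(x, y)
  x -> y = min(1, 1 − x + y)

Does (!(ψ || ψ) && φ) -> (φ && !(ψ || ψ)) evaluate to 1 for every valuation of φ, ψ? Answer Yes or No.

At φ = 2/5, ψ = 1/5, for instance:
ψ || ψ = 1/5 || 1/5 = 1/5
!(ψ || ψ) = !1/5 = 4/5
!(ψ || ψ) && φ = 4/5 && 2/5 = 2/5
φ && !(ψ || ψ) = 2/5 && 4/5 = 2/5
(!(ψ || ψ) && φ) -> (φ && !(ψ || ψ)) = 2/5 -> 2/5 = 1
and checking the remaining 35 assignments likewise gives ≥ 1 in every case.

Yes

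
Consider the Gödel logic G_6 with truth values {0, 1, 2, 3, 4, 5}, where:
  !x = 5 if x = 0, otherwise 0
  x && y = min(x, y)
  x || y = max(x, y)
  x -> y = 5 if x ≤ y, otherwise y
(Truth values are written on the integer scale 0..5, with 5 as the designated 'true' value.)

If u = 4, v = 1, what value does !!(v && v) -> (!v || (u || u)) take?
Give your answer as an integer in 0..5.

v && v = 1 && 1 = 1
!(v && v) = !1 = 0
!!(v && v) = !0 = 5
!v = !1 = 0
u || u = 4 || 4 = 4
!v || (u || u) = 0 || 4 = 4
!!(v && v) -> (!v || (u || u)) = 5 -> 4 = 4

4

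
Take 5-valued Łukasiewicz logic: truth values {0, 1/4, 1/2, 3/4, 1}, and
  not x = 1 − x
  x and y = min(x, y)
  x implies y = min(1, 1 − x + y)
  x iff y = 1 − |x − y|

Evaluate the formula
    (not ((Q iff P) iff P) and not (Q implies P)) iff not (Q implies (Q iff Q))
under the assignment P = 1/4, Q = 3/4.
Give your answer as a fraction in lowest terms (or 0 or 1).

3/4

Q iff P = 3/4 iff 1/4 = 1/2
(Q iff P) iff P = 1/2 iff 1/4 = 3/4
not ((Q iff P) iff P) = not 3/4 = 1/4
Q implies P = 3/4 implies 1/4 = 1/2
not (Q implies P) = not 1/2 = 1/2
not ((Q iff P) iff P) and not (Q implies P) = 1/4 and 1/2 = 1/4
Q iff Q = 3/4 iff 3/4 = 1
Q implies (Q iff Q) = 3/4 implies 1 = 1
not (Q implies (Q iff Q)) = not 1 = 0
(not ((Q iff P) iff P) and not (Q implies P)) iff not (Q implies (Q iff Q)) = 1/4 iff 0 = 3/4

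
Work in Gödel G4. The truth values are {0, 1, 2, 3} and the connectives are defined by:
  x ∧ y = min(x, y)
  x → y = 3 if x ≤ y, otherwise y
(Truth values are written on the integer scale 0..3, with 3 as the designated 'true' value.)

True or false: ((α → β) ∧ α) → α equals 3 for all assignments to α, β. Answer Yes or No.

Yes

α = 0, β = 0 ↦ 3
α = 0, β = 1 ↦ 3
α = 0, β = 2 ↦ 3
α = 0, β = 3 ↦ 3
α = 1, β = 0 ↦ 3
α = 1, β = 1 ↦ 3
α = 1, β = 2 ↦ 3
α = 1, β = 3 ↦ 3
α = 2, β = 0 ↦ 3
α = 2, β = 1 ↦ 3
α = 2, β = 2 ↦ 3
α = 2, β = 3 ↦ 3
α = 3, β = 0 ↦ 3
α = 3, β = 1 ↦ 3
α = 3, β = 2 ↦ 3
α = 3, β = 3 ↦ 3
Every assignment gives a value ≥ 3.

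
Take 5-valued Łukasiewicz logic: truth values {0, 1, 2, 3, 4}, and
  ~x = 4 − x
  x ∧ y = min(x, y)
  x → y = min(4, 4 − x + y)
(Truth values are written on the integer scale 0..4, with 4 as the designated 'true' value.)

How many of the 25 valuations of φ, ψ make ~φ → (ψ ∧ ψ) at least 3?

19

value 4: 15 assignments (counts)
value 3: 4 assignments (counts)
value 2: 3 assignments
value 1: 2 assignments
value 0: 1 assignment
So 19 of the 25 assignments meet the threshold.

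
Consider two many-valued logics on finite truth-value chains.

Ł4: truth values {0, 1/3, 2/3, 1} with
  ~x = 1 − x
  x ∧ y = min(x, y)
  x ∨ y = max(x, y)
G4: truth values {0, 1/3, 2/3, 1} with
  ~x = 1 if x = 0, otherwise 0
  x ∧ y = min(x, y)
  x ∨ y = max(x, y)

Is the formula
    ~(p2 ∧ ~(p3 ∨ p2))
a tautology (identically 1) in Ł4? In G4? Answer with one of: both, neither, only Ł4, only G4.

only G4

In Ł4: at p2 = 1/3, p3 = 0 the value is 2/3 — not a tautology.
In G4: every assignment gives 1 — tautology.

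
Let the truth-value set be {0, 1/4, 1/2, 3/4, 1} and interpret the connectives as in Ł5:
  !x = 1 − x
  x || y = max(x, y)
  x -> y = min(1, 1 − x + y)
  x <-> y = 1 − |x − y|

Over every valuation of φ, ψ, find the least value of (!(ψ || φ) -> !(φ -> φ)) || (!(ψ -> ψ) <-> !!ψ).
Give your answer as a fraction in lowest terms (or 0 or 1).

1/2

Take φ = 0, ψ = 1/2:
ψ || φ = 1/2 || 0 = 1/2
!(ψ || φ) = !1/2 = 1/2
φ -> φ = 0 -> 0 = 1
!(φ -> φ) = !1 = 0
!(ψ || φ) -> !(φ -> φ) = 1/2 -> 0 = 1/2
ψ -> ψ = 1/2 -> 1/2 = 1
!(ψ -> ψ) = !1 = 0
!ψ = !1/2 = 1/2
!!ψ = !1/2 = 1/2
!(ψ -> ψ) <-> !!ψ = 0 <-> 1/2 = 1/2
(!(ψ || φ) -> !(φ -> φ)) || (!(ψ -> ψ) <-> !!ψ) = 1/2 || 1/2 = 1/2
No assignment yields a value below 1/2, so this is the minimum.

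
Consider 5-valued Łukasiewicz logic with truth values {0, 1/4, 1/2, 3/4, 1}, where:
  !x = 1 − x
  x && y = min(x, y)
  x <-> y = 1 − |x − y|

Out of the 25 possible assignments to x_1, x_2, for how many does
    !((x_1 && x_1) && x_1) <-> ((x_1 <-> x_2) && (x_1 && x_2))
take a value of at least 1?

5

value 1: 5 assignments (counts)
value 3/4: 4 assignments
value 1/2: 8 assignments
value 1/4: 2 assignments
value 0: 6 assignments
So 5 of the 25 assignments meet the threshold.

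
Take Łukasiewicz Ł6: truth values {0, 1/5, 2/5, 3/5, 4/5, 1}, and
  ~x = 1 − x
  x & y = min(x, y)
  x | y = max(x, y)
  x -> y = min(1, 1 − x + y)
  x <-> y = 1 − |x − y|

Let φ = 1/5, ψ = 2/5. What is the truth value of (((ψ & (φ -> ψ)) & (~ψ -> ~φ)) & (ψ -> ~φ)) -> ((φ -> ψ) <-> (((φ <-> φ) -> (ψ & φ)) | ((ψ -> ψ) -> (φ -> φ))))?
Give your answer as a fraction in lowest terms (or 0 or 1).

1

φ -> ψ = 1/5 -> 2/5 = 1
ψ & (φ -> ψ) = 2/5 & 1 = 2/5
~ψ = ~2/5 = 3/5
~φ = ~1/5 = 4/5
~ψ -> ~φ = 3/5 -> 4/5 = 1
(ψ & (φ -> ψ)) & (~ψ -> ~φ) = 2/5 & 1 = 2/5
~φ = ~1/5 = 4/5
ψ -> ~φ = 2/5 -> 4/5 = 1
((ψ & (φ -> ψ)) & (~ψ -> ~φ)) & (ψ -> ~φ) = 2/5 & 1 = 2/5
φ -> ψ = 1/5 -> 2/5 = 1
φ <-> φ = 1/5 <-> 1/5 = 1
ψ & φ = 2/5 & 1/5 = 1/5
(φ <-> φ) -> (ψ & φ) = 1 -> 1/5 = 1/5
ψ -> ψ = 2/5 -> 2/5 = 1
φ -> φ = 1/5 -> 1/5 = 1
(ψ -> ψ) -> (φ -> φ) = 1 -> 1 = 1
((φ <-> φ) -> (ψ & φ)) | ((ψ -> ψ) -> (φ -> φ)) = 1/5 | 1 = 1
(φ -> ψ) <-> (((φ <-> φ) -> (ψ & φ)) | ((ψ -> ψ) -> (φ -> φ))) = 1 <-> 1 = 1
(((ψ & (φ -> ψ)) & (~ψ -> ~φ)) & (ψ -> ~φ)) -> ((φ -> ψ) <-> (((φ <-> φ) -> (ψ & φ)) | ((ψ -> ψ) -> (φ -> φ)))) = 2/5 -> 1 = 1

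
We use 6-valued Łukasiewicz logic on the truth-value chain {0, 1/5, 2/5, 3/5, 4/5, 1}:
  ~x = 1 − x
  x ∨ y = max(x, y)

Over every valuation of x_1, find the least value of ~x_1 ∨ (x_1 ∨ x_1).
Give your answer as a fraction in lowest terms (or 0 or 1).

Take x_1 = 2/5:
~x_1 = ~2/5 = 3/5
x_1 ∨ x_1 = 2/5 ∨ 2/5 = 2/5
~x_1 ∨ (x_1 ∨ x_1) = 3/5 ∨ 2/5 = 3/5
No assignment yields a value below 3/5, so this is the minimum.

3/5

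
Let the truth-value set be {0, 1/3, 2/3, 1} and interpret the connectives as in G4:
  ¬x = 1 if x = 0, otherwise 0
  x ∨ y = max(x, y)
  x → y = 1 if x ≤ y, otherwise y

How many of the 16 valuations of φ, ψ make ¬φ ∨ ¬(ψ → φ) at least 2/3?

4

φ = 0, ψ = 0 ↦ 1  ≥
φ = 0, ψ = 1/3 ↦ 1  ≥
φ = 0, ψ = 2/3 ↦ 1  ≥
φ = 0, ψ = 1 ↦ 1  ≥
φ = 1/3, ψ = 0 ↦ 0  <
φ = 1/3, ψ = 1/3 ↦ 0  <
φ = 1/3, ψ = 2/3 ↦ 0  <
φ = 1/3, ψ = 1 ↦ 0  <
φ = 2/3, ψ = 0 ↦ 0  <
φ = 2/3, ψ = 1/3 ↦ 0  <
φ = 2/3, ψ = 2/3 ↦ 0  <
φ = 2/3, ψ = 1 ↦ 0  <
φ = 1, ψ = 0 ↦ 0  <
φ = 1, ψ = 1/3 ↦ 0  <
φ = 1, ψ = 2/3 ↦ 0  <
φ = 1, ψ = 1 ↦ 0  <
So 4 of the 16 assignments meet the threshold.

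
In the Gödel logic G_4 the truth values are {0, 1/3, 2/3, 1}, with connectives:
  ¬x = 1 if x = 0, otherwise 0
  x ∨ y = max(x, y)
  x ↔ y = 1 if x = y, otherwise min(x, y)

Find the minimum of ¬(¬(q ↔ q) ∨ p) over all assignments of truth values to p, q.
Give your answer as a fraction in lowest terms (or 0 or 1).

0

Take p = 1/3, q = 0:
q ↔ q = 0 ↔ 0 = 1
¬(q ↔ q) = ¬1 = 0
¬(q ↔ q) ∨ p = 0 ∨ 1/3 = 1/3
¬(¬(q ↔ q) ∨ p) = ¬1/3 = 0
No assignment yields a value below 0, so this is the minimum.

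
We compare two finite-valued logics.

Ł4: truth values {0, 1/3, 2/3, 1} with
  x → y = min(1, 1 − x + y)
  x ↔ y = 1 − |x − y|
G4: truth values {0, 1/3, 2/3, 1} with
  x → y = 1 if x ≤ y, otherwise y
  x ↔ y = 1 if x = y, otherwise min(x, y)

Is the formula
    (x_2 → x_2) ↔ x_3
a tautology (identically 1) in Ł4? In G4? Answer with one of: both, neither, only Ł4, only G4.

In Ł4: at x_2 = 0, x_3 = 0 the value is 0 — not a tautology.
In G4: at x_2 = 0, x_3 = 0 the value is 0 — not a tautology.

neither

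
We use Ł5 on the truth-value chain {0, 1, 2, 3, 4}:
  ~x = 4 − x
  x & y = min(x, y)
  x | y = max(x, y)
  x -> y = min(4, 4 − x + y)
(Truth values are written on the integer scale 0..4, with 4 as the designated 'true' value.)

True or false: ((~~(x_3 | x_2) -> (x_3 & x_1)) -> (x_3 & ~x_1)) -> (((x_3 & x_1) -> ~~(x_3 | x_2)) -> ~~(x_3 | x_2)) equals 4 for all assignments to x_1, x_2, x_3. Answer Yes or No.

Counterexample: take x_1 = 0, x_2 = 0, x_3 = 1.
x_3 | x_2 = 1 | 0 = 1
~(x_3 | x_2) = ~1 = 3
~~(x_3 | x_2) = ~3 = 1
x_3 & x_1 = 1 & 0 = 0
~~(x_3 | x_2) -> (x_3 & x_1) = 1 -> 0 = 3
~x_1 = ~0 = 4
x_3 & ~x_1 = 1 & 4 = 1
(~~(x_3 | x_2) -> (x_3 & x_1)) -> (x_3 & ~x_1) = 3 -> 1 = 2
x_3 & x_1 = 1 & 0 = 0
x_3 | x_2 = 1 | 0 = 1
~(x_3 | x_2) = ~1 = 3
~~(x_3 | x_2) = ~3 = 1
(x_3 & x_1) -> ~~(x_3 | x_2) = 0 -> 1 = 4
x_3 | x_2 = 1 | 0 = 1
~(x_3 | x_2) = ~1 = 3
~~(x_3 | x_2) = ~3 = 1
((x_3 & x_1) -> ~~(x_3 | x_2)) -> ~~(x_3 | x_2) = 4 -> 1 = 1
((~~(x_3 | x_2) -> (x_3 & x_1)) -> (x_3 & ~x_1)) -> (((x_3 & x_1) -> ~~(x_3 | x_2)) -> ~~(x_3 | x_2)) = 2 -> 1 = 3
This gives 3 ≠ 4.

No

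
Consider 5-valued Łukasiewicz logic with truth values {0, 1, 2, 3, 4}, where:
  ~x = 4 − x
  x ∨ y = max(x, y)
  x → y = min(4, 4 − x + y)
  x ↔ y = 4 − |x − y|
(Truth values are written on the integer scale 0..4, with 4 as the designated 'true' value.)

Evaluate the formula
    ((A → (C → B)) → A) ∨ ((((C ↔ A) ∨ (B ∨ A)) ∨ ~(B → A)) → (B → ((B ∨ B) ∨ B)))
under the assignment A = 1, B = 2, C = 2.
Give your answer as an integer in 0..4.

4

C → B = 2 → 2 = 4
A → (C → B) = 1 → 4 = 4
(A → (C → B)) → A = 4 → 1 = 1
C ↔ A = 2 ↔ 1 = 3
B ∨ A = 2 ∨ 1 = 2
(C ↔ A) ∨ (B ∨ A) = 3 ∨ 2 = 3
B → A = 2 → 1 = 3
~(B → A) = ~3 = 1
((C ↔ A) ∨ (B ∨ A)) ∨ ~(B → A) = 3 ∨ 1 = 3
B ∨ B = 2 ∨ 2 = 2
(B ∨ B) ∨ B = 2 ∨ 2 = 2
B → ((B ∨ B) ∨ B) = 2 → 2 = 4
(((C ↔ A) ∨ (B ∨ A)) ∨ ~(B → A)) → (B → ((B ∨ B) ∨ B)) = 3 → 4 = 4
((A → (C → B)) → A) ∨ ((((C ↔ A) ∨ (B ∨ A)) ∨ ~(B → A)) → (B → ((B ∨ B) ∨ B))) = 1 ∨ 4 = 4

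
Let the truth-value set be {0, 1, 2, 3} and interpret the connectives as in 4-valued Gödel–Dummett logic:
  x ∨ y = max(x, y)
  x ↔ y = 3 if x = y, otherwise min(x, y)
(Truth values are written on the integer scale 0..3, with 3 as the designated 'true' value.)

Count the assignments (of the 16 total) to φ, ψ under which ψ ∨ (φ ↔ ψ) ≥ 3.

7

φ = 0, ψ = 0 ↦ 3  ≥
φ = 0, ψ = 1 ↦ 1  <
φ = 0, ψ = 2 ↦ 2  <
φ = 0, ψ = 3 ↦ 3  ≥
φ = 1, ψ = 0 ↦ 0  <
φ = 1, ψ = 1 ↦ 3  ≥
φ = 1, ψ = 2 ↦ 2  <
φ = 1, ψ = 3 ↦ 3  ≥
φ = 2, ψ = 0 ↦ 0  <
φ = 2, ψ = 1 ↦ 1  <
φ = 2, ψ = 2 ↦ 3  ≥
φ = 2, ψ = 3 ↦ 3  ≥
φ = 3, ψ = 0 ↦ 0  <
φ = 3, ψ = 1 ↦ 1  <
φ = 3, ψ = 2 ↦ 2  <
φ = 3, ψ = 3 ↦ 3  ≥
So 7 of the 16 assignments meet the threshold.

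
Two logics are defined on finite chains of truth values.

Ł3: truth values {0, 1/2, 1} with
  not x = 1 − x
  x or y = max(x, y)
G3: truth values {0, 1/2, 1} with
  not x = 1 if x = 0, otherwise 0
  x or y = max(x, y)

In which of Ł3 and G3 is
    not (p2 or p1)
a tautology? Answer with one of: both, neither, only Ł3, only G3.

In Ł3: at p1 = 0, p2 = 1/2 the value is 1/2 — not a tautology.
In G3: at p1 = 0, p2 = 1/2 the value is 0 — not a tautology.

neither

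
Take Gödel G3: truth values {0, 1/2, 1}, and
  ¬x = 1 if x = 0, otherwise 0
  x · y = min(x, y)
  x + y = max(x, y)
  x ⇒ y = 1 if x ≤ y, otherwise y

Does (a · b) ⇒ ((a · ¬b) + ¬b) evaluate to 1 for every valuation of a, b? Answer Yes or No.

No

Counterexample: take a = 1/2, b = 1/2.
a · b = 1/2 · 1/2 = 1/2
¬b = ¬1/2 = 0
a · ¬b = 1/2 · 0 = 0
¬b = ¬1/2 = 0
(a · ¬b) + ¬b = 0 + 0 = 0
(a · b) ⇒ ((a · ¬b) + ¬b) = 1/2 ⇒ 0 = 0
This gives 0 ≠ 1.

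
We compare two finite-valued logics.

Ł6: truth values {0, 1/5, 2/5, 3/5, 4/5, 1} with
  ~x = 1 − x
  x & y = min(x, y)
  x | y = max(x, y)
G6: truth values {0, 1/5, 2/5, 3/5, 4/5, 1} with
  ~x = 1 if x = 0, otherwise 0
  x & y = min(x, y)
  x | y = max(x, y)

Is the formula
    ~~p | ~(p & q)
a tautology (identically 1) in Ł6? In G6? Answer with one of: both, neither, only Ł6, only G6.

only G6

In Ł6: at p = 1/5, q = 1/5 the value is 4/5 — not a tautology.
In G6: every assignment gives 1 — tautology.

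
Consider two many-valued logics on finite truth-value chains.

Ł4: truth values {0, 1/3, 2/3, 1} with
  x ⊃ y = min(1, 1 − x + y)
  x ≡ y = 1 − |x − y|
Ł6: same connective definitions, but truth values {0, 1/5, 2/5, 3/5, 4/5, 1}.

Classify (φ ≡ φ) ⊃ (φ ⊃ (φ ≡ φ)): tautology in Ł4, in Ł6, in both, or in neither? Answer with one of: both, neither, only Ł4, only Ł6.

both

In Ł4: every assignment gives 1 — tautology.
In Ł6: every assignment gives 1 — tautology.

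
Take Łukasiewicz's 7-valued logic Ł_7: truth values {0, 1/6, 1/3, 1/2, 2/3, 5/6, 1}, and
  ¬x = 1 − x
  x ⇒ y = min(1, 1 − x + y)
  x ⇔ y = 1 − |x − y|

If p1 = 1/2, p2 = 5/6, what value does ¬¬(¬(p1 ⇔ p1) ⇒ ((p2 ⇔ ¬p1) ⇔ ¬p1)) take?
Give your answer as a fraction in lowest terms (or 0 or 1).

p1 ⇔ p1 = 1/2 ⇔ 1/2 = 1
¬(p1 ⇔ p1) = ¬1 = 0
¬p1 = ¬1/2 = 1/2
p2 ⇔ ¬p1 = 5/6 ⇔ 1/2 = 2/3
¬p1 = ¬1/2 = 1/2
(p2 ⇔ ¬p1) ⇔ ¬p1 = 2/3 ⇔ 1/2 = 5/6
¬(p1 ⇔ p1) ⇒ ((p2 ⇔ ¬p1) ⇔ ¬p1) = 0 ⇒ 5/6 = 1
¬(¬(p1 ⇔ p1) ⇒ ((p2 ⇔ ¬p1) ⇔ ¬p1)) = ¬1 = 0
¬¬(¬(p1 ⇔ p1) ⇒ ((p2 ⇔ ¬p1) ⇔ ¬p1)) = ¬0 = 1

1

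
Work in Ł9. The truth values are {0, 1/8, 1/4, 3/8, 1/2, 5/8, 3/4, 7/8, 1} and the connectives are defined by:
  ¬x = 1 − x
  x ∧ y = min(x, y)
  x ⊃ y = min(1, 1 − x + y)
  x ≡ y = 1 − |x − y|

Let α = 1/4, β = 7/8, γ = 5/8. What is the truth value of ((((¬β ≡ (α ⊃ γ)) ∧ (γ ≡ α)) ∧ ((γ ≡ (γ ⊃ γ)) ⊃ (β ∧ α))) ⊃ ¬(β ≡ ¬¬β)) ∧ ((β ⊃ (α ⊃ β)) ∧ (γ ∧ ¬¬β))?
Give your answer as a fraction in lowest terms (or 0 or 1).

¬β = ¬7/8 = 1/8
α ⊃ γ = 1/4 ⊃ 5/8 = 1
¬β ≡ (α ⊃ γ) = 1/8 ≡ 1 = 1/8
γ ≡ α = 5/8 ≡ 1/4 = 5/8
(¬β ≡ (α ⊃ γ)) ∧ (γ ≡ α) = 1/8 ∧ 5/8 = 1/8
γ ⊃ γ = 5/8 ⊃ 5/8 = 1
γ ≡ (γ ⊃ γ) = 5/8 ≡ 1 = 5/8
β ∧ α = 7/8 ∧ 1/4 = 1/4
(γ ≡ (γ ⊃ γ)) ⊃ (β ∧ α) = 5/8 ⊃ 1/4 = 5/8
((¬β ≡ (α ⊃ γ)) ∧ (γ ≡ α)) ∧ ((γ ≡ (γ ⊃ γ)) ⊃ (β ∧ α)) = 1/8 ∧ 5/8 = 1/8
¬β = ¬7/8 = 1/8
¬¬β = ¬1/8 = 7/8
β ≡ ¬¬β = 7/8 ≡ 7/8 = 1
¬(β ≡ ¬¬β) = ¬1 = 0
(((¬β ≡ (α ⊃ γ)) ∧ (γ ≡ α)) ∧ ((γ ≡ (γ ⊃ γ)) ⊃ (β ∧ α))) ⊃ ¬(β ≡ ¬¬β) = 1/8 ⊃ 0 = 7/8
α ⊃ β = 1/4 ⊃ 7/8 = 1
β ⊃ (α ⊃ β) = 7/8 ⊃ 1 = 1
¬β = ¬7/8 = 1/8
¬¬β = ¬1/8 = 7/8
γ ∧ ¬¬β = 5/8 ∧ 7/8 = 5/8
(β ⊃ (α ⊃ β)) ∧ (γ ∧ ¬¬β) = 1 ∧ 5/8 = 5/8
((((¬β ≡ (α ⊃ γ)) ∧ (γ ≡ α)) ∧ ((γ ≡ (γ ⊃ γ)) ⊃ (β ∧ α))) ⊃ ¬(β ≡ ¬¬β)) ∧ ((β ⊃ (α ⊃ β)) ∧ (γ ∧ ¬¬β)) = 7/8 ∧ 5/8 = 5/8

5/8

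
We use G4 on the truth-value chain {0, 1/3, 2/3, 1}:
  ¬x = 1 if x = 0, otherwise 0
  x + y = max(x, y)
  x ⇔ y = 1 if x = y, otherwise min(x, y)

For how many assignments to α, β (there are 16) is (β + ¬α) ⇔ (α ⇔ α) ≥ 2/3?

α = 0, β = 0 ↦ 1  ≥
α = 0, β = 1/3 ↦ 1  ≥
α = 0, β = 2/3 ↦ 1  ≥
α = 0, β = 1 ↦ 1  ≥
α = 1/3, β = 0 ↦ 0  <
α = 1/3, β = 1/3 ↦ 1/3  <
α = 1/3, β = 2/3 ↦ 2/3  ≥
α = 1/3, β = 1 ↦ 1  ≥
α = 2/3, β = 0 ↦ 0  <
α = 2/3, β = 1/3 ↦ 1/3  <
α = 2/3, β = 2/3 ↦ 2/3  ≥
α = 2/3, β = 1 ↦ 1  ≥
α = 1, β = 0 ↦ 0  <
α = 1, β = 1/3 ↦ 1/3  <
α = 1, β = 2/3 ↦ 2/3  ≥
α = 1, β = 1 ↦ 1  ≥
So 10 of the 16 assignments meet the threshold.

10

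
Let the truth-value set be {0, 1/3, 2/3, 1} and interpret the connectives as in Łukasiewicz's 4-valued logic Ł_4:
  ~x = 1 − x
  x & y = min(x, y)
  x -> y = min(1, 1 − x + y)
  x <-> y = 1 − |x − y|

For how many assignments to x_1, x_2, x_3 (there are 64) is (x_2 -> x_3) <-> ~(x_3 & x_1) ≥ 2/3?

41

value 1: 17 assignments (counts)
value 2/3: 24 assignments (counts)
value 1/3: 15 assignments
value 0: 8 assignments
So 41 of the 64 assignments meet the threshold.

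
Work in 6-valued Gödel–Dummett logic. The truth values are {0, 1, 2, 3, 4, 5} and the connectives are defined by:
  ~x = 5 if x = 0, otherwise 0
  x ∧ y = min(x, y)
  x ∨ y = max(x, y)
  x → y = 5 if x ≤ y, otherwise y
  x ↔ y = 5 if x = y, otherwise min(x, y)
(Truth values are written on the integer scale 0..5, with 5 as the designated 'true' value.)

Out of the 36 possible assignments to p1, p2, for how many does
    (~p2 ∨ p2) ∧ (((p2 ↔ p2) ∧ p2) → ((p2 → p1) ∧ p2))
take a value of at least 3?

value 5: 7 assignments (counts)
value 4: 3 assignments (counts)
value 3: 5 assignments (counts)
value 2: 7 assignments
value 1: 9 assignments
value 0: 5 assignments
So 15 of the 36 assignments meet the threshold.

15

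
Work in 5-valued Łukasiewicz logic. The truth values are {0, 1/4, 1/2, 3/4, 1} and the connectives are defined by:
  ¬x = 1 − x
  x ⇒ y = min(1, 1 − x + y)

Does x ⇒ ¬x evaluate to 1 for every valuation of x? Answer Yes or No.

No

Counterexample: take x = 3/4.
¬x = ¬3/4 = 1/4
x ⇒ ¬x = 3/4 ⇒ 1/4 = 1/2
This gives 1/2 ≠ 1.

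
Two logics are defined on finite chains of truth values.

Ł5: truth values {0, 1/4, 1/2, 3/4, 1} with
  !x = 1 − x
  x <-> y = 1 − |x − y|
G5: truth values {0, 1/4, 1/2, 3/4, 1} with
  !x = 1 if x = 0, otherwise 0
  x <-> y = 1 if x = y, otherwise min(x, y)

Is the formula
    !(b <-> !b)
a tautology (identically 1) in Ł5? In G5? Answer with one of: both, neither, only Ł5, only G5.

In Ł5: at b = 1/4 the value is 1/2 — not a tautology.
In G5: every assignment gives 1 — tautology.

only G5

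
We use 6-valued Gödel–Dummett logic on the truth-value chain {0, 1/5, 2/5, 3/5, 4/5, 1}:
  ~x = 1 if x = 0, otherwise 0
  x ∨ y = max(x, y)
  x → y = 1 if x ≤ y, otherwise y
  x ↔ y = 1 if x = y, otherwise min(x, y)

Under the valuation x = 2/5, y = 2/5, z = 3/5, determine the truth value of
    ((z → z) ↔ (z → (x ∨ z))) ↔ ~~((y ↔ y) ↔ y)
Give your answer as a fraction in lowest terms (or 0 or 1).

1

z → z = 3/5 → 3/5 = 1
x ∨ z = 2/5 ∨ 3/5 = 3/5
z → (x ∨ z) = 3/5 → 3/5 = 1
(z → z) ↔ (z → (x ∨ z)) = 1 ↔ 1 = 1
y ↔ y = 2/5 ↔ 2/5 = 1
(y ↔ y) ↔ y = 1 ↔ 2/5 = 2/5
~((y ↔ y) ↔ y) = ~2/5 = 0
~~((y ↔ y) ↔ y) = ~0 = 1
((z → z) ↔ (z → (x ∨ z))) ↔ ~~((y ↔ y) ↔ y) = 1 ↔ 1 = 1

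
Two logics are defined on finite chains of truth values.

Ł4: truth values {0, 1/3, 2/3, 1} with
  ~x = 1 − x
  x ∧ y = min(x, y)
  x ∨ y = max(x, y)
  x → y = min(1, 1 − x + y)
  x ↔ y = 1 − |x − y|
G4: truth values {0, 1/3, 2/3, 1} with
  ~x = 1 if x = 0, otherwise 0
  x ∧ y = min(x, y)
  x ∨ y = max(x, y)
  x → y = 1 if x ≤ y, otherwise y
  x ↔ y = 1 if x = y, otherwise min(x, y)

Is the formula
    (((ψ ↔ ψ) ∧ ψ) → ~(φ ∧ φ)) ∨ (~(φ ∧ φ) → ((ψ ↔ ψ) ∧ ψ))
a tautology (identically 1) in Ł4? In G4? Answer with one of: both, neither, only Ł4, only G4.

both

In Ł4: every assignment gives 1 — tautology.
In G4: every assignment gives 1 — tautology.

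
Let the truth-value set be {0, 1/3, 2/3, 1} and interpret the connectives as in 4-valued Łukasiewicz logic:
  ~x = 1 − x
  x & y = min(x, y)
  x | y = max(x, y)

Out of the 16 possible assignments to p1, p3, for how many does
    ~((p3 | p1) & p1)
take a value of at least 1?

4

p1 = 0, p3 = 0 ↦ 1  ≥
p1 = 0, p3 = 1/3 ↦ 1  ≥
p1 = 0, p3 = 2/3 ↦ 1  ≥
p1 = 0, p3 = 1 ↦ 1  ≥
p1 = 1/3, p3 = 0 ↦ 2/3  <
p1 = 1/3, p3 = 1/3 ↦ 2/3  <
p1 = 1/3, p3 = 2/3 ↦ 2/3  <
p1 = 1/3, p3 = 1 ↦ 2/3  <
p1 = 2/3, p3 = 0 ↦ 1/3  <
p1 = 2/3, p3 = 1/3 ↦ 1/3  <
p1 = 2/3, p3 = 2/3 ↦ 1/3  <
p1 = 2/3, p3 = 1 ↦ 1/3  <
p1 = 1, p3 = 0 ↦ 0  <
p1 = 1, p3 = 1/3 ↦ 0  <
p1 = 1, p3 = 2/3 ↦ 0  <
p1 = 1, p3 = 1 ↦ 0  <
So 4 of the 16 assignments meet the threshold.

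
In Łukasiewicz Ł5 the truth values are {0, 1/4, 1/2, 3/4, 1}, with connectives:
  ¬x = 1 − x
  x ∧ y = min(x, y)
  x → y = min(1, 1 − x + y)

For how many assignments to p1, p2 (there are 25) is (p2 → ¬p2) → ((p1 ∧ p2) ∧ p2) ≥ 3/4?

9

value 1: 8 assignments (counts)
value 3/4: 1 assignment (counts)
value 1/2: 4 assignments
value 1/4: 5 assignments
value 0: 7 assignments
So 9 of the 25 assignments meet the threshold.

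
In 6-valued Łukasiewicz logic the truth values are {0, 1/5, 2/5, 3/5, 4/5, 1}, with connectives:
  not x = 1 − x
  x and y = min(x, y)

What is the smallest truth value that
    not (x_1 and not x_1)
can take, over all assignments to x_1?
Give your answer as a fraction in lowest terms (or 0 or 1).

3/5

Take x_1 = 2/5:
not x_1 = not 2/5 = 3/5
x_1 and not x_1 = 2/5 and 3/5 = 2/5
not (x_1 and not x_1) = not 2/5 = 3/5
No assignment yields a value below 3/5, so this is the minimum.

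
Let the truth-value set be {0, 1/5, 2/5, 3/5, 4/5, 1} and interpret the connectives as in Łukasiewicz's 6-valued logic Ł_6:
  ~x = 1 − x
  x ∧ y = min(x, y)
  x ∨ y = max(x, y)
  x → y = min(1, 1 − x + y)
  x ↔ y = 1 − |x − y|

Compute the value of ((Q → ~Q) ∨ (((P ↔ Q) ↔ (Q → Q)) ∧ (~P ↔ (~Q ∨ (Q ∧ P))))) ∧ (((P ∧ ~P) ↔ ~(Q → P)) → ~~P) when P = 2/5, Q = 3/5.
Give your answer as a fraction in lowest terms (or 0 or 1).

3/5

~Q = ~3/5 = 2/5
Q → ~Q = 3/5 → 2/5 = 4/5
P ↔ Q = 2/5 ↔ 3/5 = 4/5
Q → Q = 3/5 → 3/5 = 1
(P ↔ Q) ↔ (Q → Q) = 4/5 ↔ 1 = 4/5
~P = ~2/5 = 3/5
~Q = ~3/5 = 2/5
Q ∧ P = 3/5 ∧ 2/5 = 2/5
~Q ∨ (Q ∧ P) = 2/5 ∨ 2/5 = 2/5
~P ↔ (~Q ∨ (Q ∧ P)) = 3/5 ↔ 2/5 = 4/5
((P ↔ Q) ↔ (Q → Q)) ∧ (~P ↔ (~Q ∨ (Q ∧ P))) = 4/5 ∧ 4/5 = 4/5
(Q → ~Q) ∨ (((P ↔ Q) ↔ (Q → Q)) ∧ (~P ↔ (~Q ∨ (Q ∧ P)))) = 4/5 ∨ 4/5 = 4/5
~P = ~2/5 = 3/5
P ∧ ~P = 2/5 ∧ 3/5 = 2/5
Q → P = 3/5 → 2/5 = 4/5
~(Q → P) = ~4/5 = 1/5
(P ∧ ~P) ↔ ~(Q → P) = 2/5 ↔ 1/5 = 4/5
~P = ~2/5 = 3/5
~~P = ~3/5 = 2/5
((P ∧ ~P) ↔ ~(Q → P)) → ~~P = 4/5 → 2/5 = 3/5
((Q → ~Q) ∨ (((P ↔ Q) ↔ (Q → Q)) ∧ (~P ↔ (~Q ∨ (Q ∧ P))))) ∧ (((P ∧ ~P) ↔ ~(Q → P)) → ~~P) = 4/5 ∧ 3/5 = 3/5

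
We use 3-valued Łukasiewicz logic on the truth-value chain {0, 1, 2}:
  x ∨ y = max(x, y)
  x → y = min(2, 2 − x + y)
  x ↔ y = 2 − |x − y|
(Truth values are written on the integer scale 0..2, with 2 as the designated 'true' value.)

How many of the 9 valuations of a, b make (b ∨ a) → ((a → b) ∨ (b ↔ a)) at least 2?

7

a = 0, b = 0 ↦ 2  ≥
a = 0, b = 1 ↦ 2  ≥
a = 0, b = 2 ↦ 2  ≥
a = 1, b = 0 ↦ 2  ≥
a = 1, b = 1 ↦ 2  ≥
a = 1, b = 2 ↦ 2  ≥
a = 2, b = 0 ↦ 0  <
a = 2, b = 1 ↦ 1  <
a = 2, b = 2 ↦ 2  ≥
So 7 of the 9 assignments meet the threshold.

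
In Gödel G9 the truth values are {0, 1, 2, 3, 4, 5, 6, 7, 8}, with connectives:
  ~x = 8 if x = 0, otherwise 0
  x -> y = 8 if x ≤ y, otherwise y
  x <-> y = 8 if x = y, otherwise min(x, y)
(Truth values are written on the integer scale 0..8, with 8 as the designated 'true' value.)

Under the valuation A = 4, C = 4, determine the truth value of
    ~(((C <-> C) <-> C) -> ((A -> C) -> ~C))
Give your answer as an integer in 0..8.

C <-> C = 4 <-> 4 = 8
(C <-> C) <-> C = 8 <-> 4 = 4
A -> C = 4 -> 4 = 8
~C = ~4 = 0
(A -> C) -> ~C = 8 -> 0 = 0
((C <-> C) <-> C) -> ((A -> C) -> ~C) = 4 -> 0 = 0
~(((C <-> C) <-> C) -> ((A -> C) -> ~C)) = ~0 = 8

8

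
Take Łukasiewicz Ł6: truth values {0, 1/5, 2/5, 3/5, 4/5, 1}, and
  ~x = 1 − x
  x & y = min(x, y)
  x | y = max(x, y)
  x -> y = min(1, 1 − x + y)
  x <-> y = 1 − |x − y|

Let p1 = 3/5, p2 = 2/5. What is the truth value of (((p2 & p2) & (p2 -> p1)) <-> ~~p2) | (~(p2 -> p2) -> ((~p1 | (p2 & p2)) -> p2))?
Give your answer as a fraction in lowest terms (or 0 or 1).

p2 & p2 = 2/5 & 2/5 = 2/5
p2 -> p1 = 2/5 -> 3/5 = 1
(p2 & p2) & (p2 -> p1) = 2/5 & 1 = 2/5
~p2 = ~2/5 = 3/5
~~p2 = ~3/5 = 2/5
((p2 & p2) & (p2 -> p1)) <-> ~~p2 = 2/5 <-> 2/5 = 1
p2 -> p2 = 2/5 -> 2/5 = 1
~(p2 -> p2) = ~1 = 0
~p1 = ~3/5 = 2/5
p2 & p2 = 2/5 & 2/5 = 2/5
~p1 | (p2 & p2) = 2/5 | 2/5 = 2/5
(~p1 | (p2 & p2)) -> p2 = 2/5 -> 2/5 = 1
~(p2 -> p2) -> ((~p1 | (p2 & p2)) -> p2) = 0 -> 1 = 1
(((p2 & p2) & (p2 -> p1)) <-> ~~p2) | (~(p2 -> p2) -> ((~p1 | (p2 & p2)) -> p2)) = 1 | 1 = 1

1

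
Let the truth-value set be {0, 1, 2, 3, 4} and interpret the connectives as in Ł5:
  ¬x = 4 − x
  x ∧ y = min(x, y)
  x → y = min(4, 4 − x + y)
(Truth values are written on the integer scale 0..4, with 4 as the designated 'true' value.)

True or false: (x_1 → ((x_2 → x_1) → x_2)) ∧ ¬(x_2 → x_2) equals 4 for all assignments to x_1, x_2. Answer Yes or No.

Counterexample: take x_1 = 0, x_2 = 0.
x_2 → x_1 = 0 → 0 = 4
(x_2 → x_1) → x_2 = 4 → 0 = 0
x_1 → ((x_2 → x_1) → x_2) = 0 → 0 = 4
x_2 → x_2 = 0 → 0 = 4
¬(x_2 → x_2) = ¬4 = 0
(x_1 → ((x_2 → x_1) → x_2)) ∧ ¬(x_2 → x_2) = 4 ∧ 0 = 0
This gives 0 ≠ 4.

No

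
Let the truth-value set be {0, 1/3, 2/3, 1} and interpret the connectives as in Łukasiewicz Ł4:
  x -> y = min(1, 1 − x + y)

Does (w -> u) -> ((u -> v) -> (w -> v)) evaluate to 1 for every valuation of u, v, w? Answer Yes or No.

At u = 0, v = 2/3, w = 0, for instance:
w -> u = 0 -> 0 = 1
u -> v = 0 -> 2/3 = 1
w -> v = 0 -> 2/3 = 1
(u -> v) -> (w -> v) = 1 -> 1 = 1
(w -> u) -> ((u -> v) -> (w -> v)) = 1 -> 1 = 1
and checking the remaining 63 assignments likewise gives ≥ 1 in every case.

Yes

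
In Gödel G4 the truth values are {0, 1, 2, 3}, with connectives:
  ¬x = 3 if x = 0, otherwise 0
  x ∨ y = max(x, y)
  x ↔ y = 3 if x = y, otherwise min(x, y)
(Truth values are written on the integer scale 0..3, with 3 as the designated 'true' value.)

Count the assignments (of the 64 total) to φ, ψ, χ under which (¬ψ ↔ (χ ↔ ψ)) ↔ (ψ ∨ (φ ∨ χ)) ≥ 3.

7

value 3: 7 assignments (counts)
value 2: 5 assignments
value 1: 3 assignments
value 0: 49 assignments
So 7 of the 64 assignments meet the threshold.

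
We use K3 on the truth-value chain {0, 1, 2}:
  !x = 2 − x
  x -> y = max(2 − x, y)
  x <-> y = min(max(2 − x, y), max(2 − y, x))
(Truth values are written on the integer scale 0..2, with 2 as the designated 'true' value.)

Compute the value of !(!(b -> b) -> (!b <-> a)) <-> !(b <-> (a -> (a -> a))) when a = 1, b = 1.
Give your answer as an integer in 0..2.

b -> b = 1 -> 1 = 1
!(b -> b) = !1 = 1
!b = !1 = 1
!b <-> a = 1 <-> 1 = 1
!(b -> b) -> (!b <-> a) = 1 -> 1 = 1
!(!(b -> b) -> (!b <-> a)) = !1 = 1
a -> a = 1 -> 1 = 1
a -> (a -> a) = 1 -> 1 = 1
b <-> (a -> (a -> a)) = 1 <-> 1 = 1
!(b <-> (a -> (a -> a))) = !1 = 1
!(!(b -> b) -> (!b <-> a)) <-> !(b <-> (a -> (a -> a))) = 1 <-> 1 = 1

1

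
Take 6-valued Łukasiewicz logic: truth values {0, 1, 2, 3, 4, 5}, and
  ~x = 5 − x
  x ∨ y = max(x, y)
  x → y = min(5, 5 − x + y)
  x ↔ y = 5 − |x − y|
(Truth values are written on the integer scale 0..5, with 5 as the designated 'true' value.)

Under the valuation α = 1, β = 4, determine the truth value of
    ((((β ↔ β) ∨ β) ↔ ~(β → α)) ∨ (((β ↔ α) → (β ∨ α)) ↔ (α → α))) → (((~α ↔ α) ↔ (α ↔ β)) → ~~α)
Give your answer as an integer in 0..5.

1

β ↔ β = 4 ↔ 4 = 5
(β ↔ β) ∨ β = 5 ∨ 4 = 5
β → α = 4 → 1 = 2
~(β → α) = ~2 = 3
((β ↔ β) ∨ β) ↔ ~(β → α) = 5 ↔ 3 = 3
β ↔ α = 4 ↔ 1 = 2
β ∨ α = 4 ∨ 1 = 4
(β ↔ α) → (β ∨ α) = 2 → 4 = 5
α → α = 1 → 1 = 5
((β ↔ α) → (β ∨ α)) ↔ (α → α) = 5 ↔ 5 = 5
(((β ↔ β) ∨ β) ↔ ~(β → α)) ∨ (((β ↔ α) → (β ∨ α)) ↔ (α → α)) = 3 ∨ 5 = 5
~α = ~1 = 4
~α ↔ α = 4 ↔ 1 = 2
α ↔ β = 1 ↔ 4 = 2
(~α ↔ α) ↔ (α ↔ β) = 2 ↔ 2 = 5
~α = ~1 = 4
~~α = ~4 = 1
((~α ↔ α) ↔ (α ↔ β)) → ~~α = 5 → 1 = 1
((((β ↔ β) ∨ β) ↔ ~(β → α)) ∨ (((β ↔ α) → (β ∨ α)) ↔ (α → α))) → (((~α ↔ α) ↔ (α ↔ β)) → ~~α) = 5 → 1 = 1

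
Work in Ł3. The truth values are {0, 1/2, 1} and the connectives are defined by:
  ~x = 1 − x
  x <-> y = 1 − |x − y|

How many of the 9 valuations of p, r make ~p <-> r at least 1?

3

p = 0, r = 0 ↦ 0  <
p = 0, r = 1/2 ↦ 1/2  <
p = 0, r = 1 ↦ 1  ≥
p = 1/2, r = 0 ↦ 1/2  <
p = 1/2, r = 1/2 ↦ 1  ≥
p = 1/2, r = 1 ↦ 1/2  <
p = 1, r = 0 ↦ 1  ≥
p = 1, r = 1/2 ↦ 1/2  <
p = 1, r = 1 ↦ 0  <
So 3 of the 9 assignments meet the threshold.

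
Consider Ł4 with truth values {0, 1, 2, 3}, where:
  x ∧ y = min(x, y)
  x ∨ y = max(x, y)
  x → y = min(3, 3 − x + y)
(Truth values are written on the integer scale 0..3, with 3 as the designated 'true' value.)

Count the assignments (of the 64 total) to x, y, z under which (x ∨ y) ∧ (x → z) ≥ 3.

13

value 3: 13 assignments (counts)
value 2: 23 assignments
value 1: 20 assignments
value 0: 8 assignments
So 13 of the 64 assignments meet the threshold.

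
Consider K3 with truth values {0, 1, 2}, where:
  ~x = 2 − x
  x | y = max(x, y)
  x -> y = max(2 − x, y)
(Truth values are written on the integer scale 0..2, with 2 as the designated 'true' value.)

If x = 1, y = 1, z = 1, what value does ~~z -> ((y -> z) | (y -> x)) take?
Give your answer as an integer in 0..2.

1

~z = ~1 = 1
~~z = ~1 = 1
y -> z = 1 -> 1 = 1
y -> x = 1 -> 1 = 1
(y -> z) | (y -> x) = 1 | 1 = 1
~~z -> ((y -> z) | (y -> x)) = 1 -> 1 = 1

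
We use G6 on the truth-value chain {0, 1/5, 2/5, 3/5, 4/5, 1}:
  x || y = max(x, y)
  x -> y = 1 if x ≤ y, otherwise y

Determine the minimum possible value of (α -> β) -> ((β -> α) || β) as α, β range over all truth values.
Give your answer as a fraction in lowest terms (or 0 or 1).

Take α = 0, β = 1/5:
α -> β = 0 -> 1/5 = 1
β -> α = 1/5 -> 0 = 0
(β -> α) || β = 0 || 1/5 = 1/5
(α -> β) -> ((β -> α) || β) = 1 -> 1/5 = 1/5
No assignment yields a value below 1/5, so this is the minimum.

1/5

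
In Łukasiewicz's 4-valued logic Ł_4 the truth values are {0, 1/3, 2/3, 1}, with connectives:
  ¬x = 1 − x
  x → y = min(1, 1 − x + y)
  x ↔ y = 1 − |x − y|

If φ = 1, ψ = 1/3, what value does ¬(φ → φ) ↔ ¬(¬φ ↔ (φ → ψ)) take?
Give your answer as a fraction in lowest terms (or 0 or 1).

φ → φ = 1 → 1 = 1
¬(φ → φ) = ¬1 = 0
¬φ = ¬1 = 0
φ → ψ = 1 → 1/3 = 1/3
¬φ ↔ (φ → ψ) = 0 ↔ 1/3 = 2/3
¬(¬φ ↔ (φ → ψ)) = ¬2/3 = 1/3
¬(φ → φ) ↔ ¬(¬φ ↔ (φ → ψ)) = 0 ↔ 1/3 = 2/3

2/3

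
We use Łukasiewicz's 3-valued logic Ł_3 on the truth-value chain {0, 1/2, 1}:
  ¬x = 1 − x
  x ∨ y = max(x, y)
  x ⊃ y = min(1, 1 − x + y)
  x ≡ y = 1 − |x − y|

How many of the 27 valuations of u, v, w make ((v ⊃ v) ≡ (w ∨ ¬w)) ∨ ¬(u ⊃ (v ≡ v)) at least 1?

18

value 1: 18 assignments (counts)
value 1/2: 9 assignments
So 18 of the 27 assignments meet the threshold.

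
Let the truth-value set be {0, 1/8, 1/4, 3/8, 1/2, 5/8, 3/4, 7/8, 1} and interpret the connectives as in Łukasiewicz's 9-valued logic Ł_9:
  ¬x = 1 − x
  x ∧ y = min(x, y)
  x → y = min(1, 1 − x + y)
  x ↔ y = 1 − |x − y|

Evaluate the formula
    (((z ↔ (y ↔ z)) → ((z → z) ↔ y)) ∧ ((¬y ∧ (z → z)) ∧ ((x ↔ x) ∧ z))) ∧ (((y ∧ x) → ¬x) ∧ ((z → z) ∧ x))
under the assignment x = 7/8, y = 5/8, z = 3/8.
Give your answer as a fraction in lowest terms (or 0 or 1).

3/8

y ↔ z = 5/8 ↔ 3/8 = 3/4
z ↔ (y ↔ z) = 3/8 ↔ 3/4 = 5/8
z → z = 3/8 → 3/8 = 1
(z → z) ↔ y = 1 ↔ 5/8 = 5/8
(z ↔ (y ↔ z)) → ((z → z) ↔ y) = 5/8 → 5/8 = 1
¬y = ¬5/8 = 3/8
z → z = 3/8 → 3/8 = 1
¬y ∧ (z → z) = 3/8 ∧ 1 = 3/8
x ↔ x = 7/8 ↔ 7/8 = 1
(x ↔ x) ∧ z = 1 ∧ 3/8 = 3/8
(¬y ∧ (z → z)) ∧ ((x ↔ x) ∧ z) = 3/8 ∧ 3/8 = 3/8
((z ↔ (y ↔ z)) → ((z → z) ↔ y)) ∧ ((¬y ∧ (z → z)) ∧ ((x ↔ x) ∧ z)) = 1 ∧ 3/8 = 3/8
y ∧ x = 5/8 ∧ 7/8 = 5/8
¬x = ¬7/8 = 1/8
(y ∧ x) → ¬x = 5/8 → 1/8 = 1/2
z → z = 3/8 → 3/8 = 1
(z → z) ∧ x = 1 ∧ 7/8 = 7/8
((y ∧ x) → ¬x) ∧ ((z → z) ∧ x) = 1/2 ∧ 7/8 = 1/2
(((z ↔ (y ↔ z)) → ((z → z) ↔ y)) ∧ ((¬y ∧ (z → z)) ∧ ((x ↔ x) ∧ z))) ∧ (((y ∧ x) → ¬x) ∧ ((z → z) ∧ x)) = 3/8 ∧ 1/2 = 3/8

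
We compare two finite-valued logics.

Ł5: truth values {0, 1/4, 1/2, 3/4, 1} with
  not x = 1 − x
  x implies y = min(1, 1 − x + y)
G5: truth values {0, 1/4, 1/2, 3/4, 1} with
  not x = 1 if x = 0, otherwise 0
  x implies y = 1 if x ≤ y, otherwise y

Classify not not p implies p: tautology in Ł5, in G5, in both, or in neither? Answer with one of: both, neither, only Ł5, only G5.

In Ł5: every assignment gives 1 — tautology.
In G5: at p = 1/4 the value is 1/4 — not a tautology.

only Ł5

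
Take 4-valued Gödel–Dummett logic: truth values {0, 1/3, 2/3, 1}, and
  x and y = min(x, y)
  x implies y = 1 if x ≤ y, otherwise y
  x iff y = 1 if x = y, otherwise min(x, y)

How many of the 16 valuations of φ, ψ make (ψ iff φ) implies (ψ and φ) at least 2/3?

14

φ = 0, ψ = 0 ↦ 0  <
φ = 0, ψ = 1/3 ↦ 1  ≥
φ = 0, ψ = 2/3 ↦ 1  ≥
φ = 0, ψ = 1 ↦ 1  ≥
φ = 1/3, ψ = 0 ↦ 1  ≥
φ = 1/3, ψ = 1/3 ↦ 1/3  <
φ = 1/3, ψ = 2/3 ↦ 1  ≥
φ = 1/3, ψ = 1 ↦ 1  ≥
φ = 2/3, ψ = 0 ↦ 1  ≥
φ = 2/3, ψ = 1/3 ↦ 1  ≥
φ = 2/3, ψ = 2/3 ↦ 2/3  ≥
φ = 2/3, ψ = 1 ↦ 1  ≥
φ = 1, ψ = 0 ↦ 1  ≥
φ = 1, ψ = 1/3 ↦ 1  ≥
φ = 1, ψ = 2/3 ↦ 1  ≥
φ = 1, ψ = 1 ↦ 1  ≥
So 14 of the 16 assignments meet the threshold.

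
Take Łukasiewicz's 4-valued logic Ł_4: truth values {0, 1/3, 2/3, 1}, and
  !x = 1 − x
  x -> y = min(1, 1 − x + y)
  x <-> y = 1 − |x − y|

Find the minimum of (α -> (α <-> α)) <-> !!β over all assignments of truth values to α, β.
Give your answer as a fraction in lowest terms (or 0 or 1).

0

Take α = 0, β = 0:
α <-> α = 0 <-> 0 = 1
α -> (α <-> α) = 0 -> 1 = 1
!β = !0 = 1
!!β = !1 = 0
(α -> (α <-> α)) <-> !!β = 1 <-> 0 = 0
No assignment yields a value below 0, so this is the minimum.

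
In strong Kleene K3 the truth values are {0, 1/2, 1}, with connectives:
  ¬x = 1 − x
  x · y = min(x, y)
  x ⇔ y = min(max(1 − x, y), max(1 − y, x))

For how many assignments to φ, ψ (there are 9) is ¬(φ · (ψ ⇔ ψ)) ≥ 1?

φ = 0, ψ = 0 ↦ 1  ≥
φ = 0, ψ = 1/2 ↦ 1  ≥
φ = 0, ψ = 1 ↦ 1  ≥
φ = 1/2, ψ = 0 ↦ 1/2  <
φ = 1/2, ψ = 1/2 ↦ 1/2  <
φ = 1/2, ψ = 1 ↦ 1/2  <
φ = 1, ψ = 0 ↦ 0  <
φ = 1, ψ = 1/2 ↦ 1/2  <
φ = 1, ψ = 1 ↦ 0  <
So 3 of the 9 assignments meet the threshold.

3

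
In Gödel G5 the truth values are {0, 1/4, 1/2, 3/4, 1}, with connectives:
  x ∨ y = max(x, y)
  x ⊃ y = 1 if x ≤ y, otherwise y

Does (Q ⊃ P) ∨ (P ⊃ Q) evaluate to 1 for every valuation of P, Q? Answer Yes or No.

At P = 3/4, Q = 3/4, for instance:
Q ⊃ P = 3/4 ⊃ 3/4 = 1
P ⊃ Q = 3/4 ⊃ 3/4 = 1
(Q ⊃ P) ∨ (P ⊃ Q) = 1 ∨ 1 = 1
and checking the remaining 24 assignments likewise gives ≥ 1 in every case.

Yes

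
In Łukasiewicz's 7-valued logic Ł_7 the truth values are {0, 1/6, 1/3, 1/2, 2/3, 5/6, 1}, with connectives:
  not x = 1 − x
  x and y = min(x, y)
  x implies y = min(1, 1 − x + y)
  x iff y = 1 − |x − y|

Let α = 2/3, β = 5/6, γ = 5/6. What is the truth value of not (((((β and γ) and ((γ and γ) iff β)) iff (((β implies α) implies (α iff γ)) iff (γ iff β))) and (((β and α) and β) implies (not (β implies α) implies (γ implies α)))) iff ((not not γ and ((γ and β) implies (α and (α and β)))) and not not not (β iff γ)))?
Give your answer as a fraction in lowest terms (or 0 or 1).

β and γ = 5/6 and 5/6 = 5/6
γ and γ = 5/6 and 5/6 = 5/6
(γ and γ) iff β = 5/6 iff 5/6 = 1
(β and γ) and ((γ and γ) iff β) = 5/6 and 1 = 5/6
β implies α = 5/6 implies 2/3 = 5/6
α iff γ = 2/3 iff 5/6 = 5/6
(β implies α) implies (α iff γ) = 5/6 implies 5/6 = 1
γ iff β = 5/6 iff 5/6 = 1
((β implies α) implies (α iff γ)) iff (γ iff β) = 1 iff 1 = 1
((β and γ) and ((γ and γ) iff β)) iff (((β implies α) implies (α iff γ)) iff (γ iff β)) = 5/6 iff 1 = 5/6
β and α = 5/6 and 2/3 = 2/3
(β and α) and β = 2/3 and 5/6 = 2/3
β implies α = 5/6 implies 2/3 = 5/6
not (β implies α) = not 5/6 = 1/6
γ implies α = 5/6 implies 2/3 = 5/6
not (β implies α) implies (γ implies α) = 1/6 implies 5/6 = 1
((β and α) and β) implies (not (β implies α) implies (γ implies α)) = 2/3 implies 1 = 1
(((β and γ) and ((γ and γ) iff β)) iff (((β implies α) implies (α iff γ)) iff (γ iff β))) and (((β and α) and β) implies (not (β implies α) implies (γ implies α))) = 5/6 and 1 = 5/6
not γ = not 5/6 = 1/6
not not γ = not 1/6 = 5/6
γ and β = 5/6 and 5/6 = 5/6
α and β = 2/3 and 5/6 = 2/3
α and (α and β) = 2/3 and 2/3 = 2/3
(γ and β) implies (α and (α and β)) = 5/6 implies 2/3 = 5/6
not not γ and ((γ and β) implies (α and (α and β))) = 5/6 and 5/6 = 5/6
β iff γ = 5/6 iff 5/6 = 1
not (β iff γ) = not 1 = 0
not not (β iff γ) = not 0 = 1
not not not (β iff γ) = not 1 = 0
(not not γ and ((γ and β) implies (α and (α and β)))) and not not not (β iff γ) = 5/6 and 0 = 0
((((β and γ) and ((γ and γ) iff β)) iff (((β implies α) implies (α iff γ)) iff (γ iff β))) and (((β and α) and β) implies (not (β implies α) implies (γ implies α)))) iff ((not not γ and ((γ and β) implies (α and (α and β)))) and not not not (β iff γ)) = 5/6 iff 0 = 1/6
not (((((β and γ) and ((γ and γ) iff β)) iff (((β implies α) implies (α iff γ)) iff (γ iff β))) and (((β and α) and β) implies (not (β implies α) implies (γ implies α)))) iff ((not not γ and ((γ and β) implies (α and (α and β)))) and not not not (β iff γ))) = not 1/6 = 5/6

5/6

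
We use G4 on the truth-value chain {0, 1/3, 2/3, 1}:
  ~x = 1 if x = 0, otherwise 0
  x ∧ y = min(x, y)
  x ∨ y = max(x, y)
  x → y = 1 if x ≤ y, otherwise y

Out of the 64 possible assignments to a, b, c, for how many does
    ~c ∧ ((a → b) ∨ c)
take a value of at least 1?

value 1: 10 assignments (counts)
value 2/3: 1 assignment
value 1/3: 2 assignments
value 0: 51 assignments
So 10 of the 64 assignments meet the threshold.

10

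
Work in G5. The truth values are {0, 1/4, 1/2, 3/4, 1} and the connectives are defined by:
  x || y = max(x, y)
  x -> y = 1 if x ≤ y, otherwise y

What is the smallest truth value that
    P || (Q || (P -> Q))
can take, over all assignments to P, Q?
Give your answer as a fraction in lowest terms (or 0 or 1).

Take P = 1/4, Q = 0:
P -> Q = 1/4 -> 0 = 0
Q || (P -> Q) = 0 || 0 = 0
P || (Q || (P -> Q)) = 1/4 || 0 = 1/4
No assignment yields a value below 1/4, so this is the minimum.

1/4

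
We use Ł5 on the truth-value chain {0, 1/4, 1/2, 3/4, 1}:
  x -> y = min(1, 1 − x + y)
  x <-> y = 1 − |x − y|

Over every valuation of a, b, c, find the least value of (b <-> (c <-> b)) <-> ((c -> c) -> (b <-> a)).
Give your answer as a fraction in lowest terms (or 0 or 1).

Take a = 0, b = 0, c = 0:
c <-> b = 0 <-> 0 = 1
b <-> (c <-> b) = 0 <-> 1 = 0
c -> c = 0 -> 0 = 1
b <-> a = 0 <-> 0 = 1
(c -> c) -> (b <-> a) = 1 -> 1 = 1
(b <-> (c <-> b)) <-> ((c -> c) -> (b <-> a)) = 0 <-> 1 = 0
No assignment yields a value below 0, so this is the minimum.

0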